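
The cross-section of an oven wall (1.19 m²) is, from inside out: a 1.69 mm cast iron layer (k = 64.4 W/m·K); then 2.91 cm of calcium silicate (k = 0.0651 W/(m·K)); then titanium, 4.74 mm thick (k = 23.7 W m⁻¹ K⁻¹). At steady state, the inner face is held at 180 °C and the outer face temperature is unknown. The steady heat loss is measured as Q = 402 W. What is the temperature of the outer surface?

T_out = 28.9 °C

Series resistances:
  R_cast iron = L/(kA) = 0.00169/(64.4·1.19) = 2.205×10^-5 K/W
  R_calcium silicate = L/(kA) = 0.0291/(0.0651·1.19) = 0.3756 K/W
  R_titanium = L/(kA) = 0.00474/(23.7·1.19) = 1.681×10^-4 K/W
ΣR = 0.3758 K/W
ΔT = Q·ΣR = 402 × 0.3758 = 151.1 K
Heat flows outward, so T_out = T_in − ΔT = 180 − 151.1 = 28.9 °C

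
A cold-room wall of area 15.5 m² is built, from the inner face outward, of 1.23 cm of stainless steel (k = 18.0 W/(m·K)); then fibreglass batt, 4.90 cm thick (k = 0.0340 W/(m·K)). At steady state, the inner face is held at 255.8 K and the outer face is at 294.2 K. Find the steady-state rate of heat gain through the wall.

Treat each layer as a resistance in series:
  R_stainless steel = L/(kA) = 0.0123/(18.0·15.5) = 4.409×10^-5 K/W
  R_fibreglass batt = L/(kA) = 0.0490/(0.0340·15.5) = 0.09298 K/W
ΣR = 4.409×10^-5 + 0.09298 = 0.09302 K/W
Q = ΔT/ΣR = (255.8 K − 294.2 K)/0.09302 = -413 W
(Negative Q ⇒ heat flows inward; heat gain = 413 W.)

Q = 413 W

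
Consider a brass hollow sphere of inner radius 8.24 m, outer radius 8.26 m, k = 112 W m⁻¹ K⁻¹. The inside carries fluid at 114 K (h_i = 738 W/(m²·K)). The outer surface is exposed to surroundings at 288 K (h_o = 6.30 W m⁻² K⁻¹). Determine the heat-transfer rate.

Treat each layer as a resistance in series:
  R_conv,in = 1/(4πr²h) = 1/(4π·8.24²·738) = 1.588×10^-6 K/W
  R_brass = (1/8.24 − 1/8.26)/(4πk) = 2.938×10^-4/(4π·112) = 2.088×10^-7 K/W
  R_conv,out = 1/(4πr²h) = 1/(4π·8.26²·6.30) = 1.851×10^-4 K/W
ΣR = 1.588×10^-6 + 2.088×10^-7 + 1.851×10^-4 = 1.869×10^-4 K/W
Q = ΔT/ΣR = (114 K − 288 K)/1.869×10^-4 = -9.31×10^5 W
(Negative Q ⇒ heat flows inward; heat gain = 9.31×10^5 W.)

Q = 931 kW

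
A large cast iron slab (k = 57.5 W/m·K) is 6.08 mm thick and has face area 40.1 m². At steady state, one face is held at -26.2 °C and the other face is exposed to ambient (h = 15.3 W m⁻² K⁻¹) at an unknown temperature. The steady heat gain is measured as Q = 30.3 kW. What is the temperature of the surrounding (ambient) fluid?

Series resistances:
  R_cast iron = L/(kA) = 0.00608/(57.5·40.1) = 2.637×10^-6 K/W
  R_conv,out = 1/(hA) = 1/(15.3·40.1) = 0.001630 K/W
ΣR = 0.001633 K/W
ΔT = Q·ΣR = 30300 × 0.001633 = 49.48 K
Heat flows inward, so T_out = T_in + ΔT = -26.2 + 49.48 = 23.3 °C

T_out = 23.3 °C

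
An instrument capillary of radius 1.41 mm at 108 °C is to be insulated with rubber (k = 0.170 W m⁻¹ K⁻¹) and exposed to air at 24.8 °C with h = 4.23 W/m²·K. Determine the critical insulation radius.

r_cr = 4.02 cm

For a cylinder, r_cr = k_ins/h = 0.170/4.23 = 0.0402 m = 4.02 cm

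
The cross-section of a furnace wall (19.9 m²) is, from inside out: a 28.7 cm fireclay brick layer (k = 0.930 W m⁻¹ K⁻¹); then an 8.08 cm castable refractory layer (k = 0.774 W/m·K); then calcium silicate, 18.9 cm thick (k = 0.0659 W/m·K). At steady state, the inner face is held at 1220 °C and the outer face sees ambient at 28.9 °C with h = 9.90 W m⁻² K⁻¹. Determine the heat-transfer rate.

Q = 7.01 kW

Treat each layer as a resistance in series:
  R_fireclay brick = L/(kA) = 0.287/(0.930·19.9) = 0.01551 K/W
  R_castable refractory = L/(kA) = 0.0808/(0.774·19.9) = 0.005246 K/W
  R_calcium silicate = L/(kA) = 0.189/(0.0659·19.9) = 0.1441 K/W
  R_conv,out = 1/(hA) = 1/(9.90·19.9) = 0.005076 K/W
ΣR = 0.01551 + 0.005246 + 0.1441 + 0.005076 = 0.1699 K/W
Q = ΔT/ΣR = (1220 °C − 28.9 °C)/0.1699 = 7010 W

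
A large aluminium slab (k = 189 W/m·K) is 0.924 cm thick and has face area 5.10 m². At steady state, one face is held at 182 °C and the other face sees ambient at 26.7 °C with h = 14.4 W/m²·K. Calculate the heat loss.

Series thermal resistances, inner to outer:
  R_aluminium = L/(kA) = 0.00924/(189·5.10) = 9.586×10^-6 K/W
  R_conv,out = 1/(hA) = 1/(14.4·5.10) = 0.01362 K/W
ΣR = 9.586×10^-6 + 0.01362 = 0.01363 K/W
Q = ΔT/ΣR = (182 °C − 26.7 °C)/0.01363 = 11400 W

Q = 11.4 kW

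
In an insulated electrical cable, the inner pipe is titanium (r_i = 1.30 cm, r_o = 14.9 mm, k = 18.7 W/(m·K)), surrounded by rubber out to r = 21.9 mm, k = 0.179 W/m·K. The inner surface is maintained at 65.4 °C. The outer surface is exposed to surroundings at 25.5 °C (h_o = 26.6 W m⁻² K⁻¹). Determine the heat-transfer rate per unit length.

Q' = 64.7 W/m

Treat each layer as a resistance in series:
  R'_titanium = ln(0.0149/0.0130)/(2πk) = 0.1364/(2π·18.7) = 0.001161 m·K/W
  R'_rubber = ln(0.0219/0.0149)/(2πk) = 0.3851/(2π·0.179) = 0.3424 m·K/W
  R'_conv,out = 1/(2πr h) = 1/(2π·0.0219·26.6) = 0.2732 m·K/W
ΣR = 0.001161 + 0.3424 + 0.2732 = 0.6168 m·K/W
Q' = ΔT/ΣR = (65.4 °C − 25.5 °C)/0.6168 = 64.7 W/m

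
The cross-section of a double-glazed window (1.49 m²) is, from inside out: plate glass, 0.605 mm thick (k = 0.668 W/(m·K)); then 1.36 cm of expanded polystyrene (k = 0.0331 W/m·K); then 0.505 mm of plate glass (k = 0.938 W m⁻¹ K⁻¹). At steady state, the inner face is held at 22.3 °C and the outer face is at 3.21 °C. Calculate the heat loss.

Series thermal resistances, inner to outer:
  R_plate glass = L/(kA) = 6.05×10^-4/(0.668·1.49) = 6.078×10^-4 K/W
  R_expanded polystyrene = L/(kA) = 0.0136/(0.0331·1.49) = 0.2758 K/W
  R_plate glass = L/(kA) = 5.05×10^-4/(0.938·1.49) = 3.613×10^-4 K/W
ΣR = 6.078×10^-4 + 0.2758 + 3.613×10^-4 = 0.2768 K/W
Q = ΔT/ΣR = (22.3 °C − 3.21 °C)/0.2768 = 69.0 W

Q = 69.0 W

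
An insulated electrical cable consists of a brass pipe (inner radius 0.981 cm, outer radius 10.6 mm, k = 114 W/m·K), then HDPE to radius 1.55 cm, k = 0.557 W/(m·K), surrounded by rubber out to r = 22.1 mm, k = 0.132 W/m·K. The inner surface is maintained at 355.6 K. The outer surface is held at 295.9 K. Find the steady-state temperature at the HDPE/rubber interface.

Resistance network (inner→outer):
  R'_brass = ln(0.0106/0.00981)/(2πk) = 0.07745/(2π·114) = 1.081×10^-4 m·K/W
  R'_HDPE = ln(0.0155/0.0106)/(2πk) = 0.3800/(2π·0.557) = 0.1086 m·K/W
  R'_rubber = ln(0.0221/0.0155)/(2πk) = 0.3547/(2π·0.132) = 0.4277 m·K/W
ΣR = 1.081×10^-4 + 0.1086 + 0.4277 = 0.5364 m·K/W
Q' = ΔT/ΣR = (355.6 K − 295.9 K)/0.5364 = 111.3 W/m
From the inner boundary to the HDPE/rubber interface, ΣR_partial = 0.1087 m·K/W.
T_interface = T_in − Q'·ΣR_partial = 355.6 K − (111.3)(0.1087) = 343.5 K

T = 343.5 K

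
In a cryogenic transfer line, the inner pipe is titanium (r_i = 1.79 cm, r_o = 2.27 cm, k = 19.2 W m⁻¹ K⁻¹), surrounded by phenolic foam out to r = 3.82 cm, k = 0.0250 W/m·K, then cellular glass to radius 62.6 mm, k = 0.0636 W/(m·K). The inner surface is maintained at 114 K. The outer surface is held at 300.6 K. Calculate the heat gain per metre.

Series thermal resistances, inner to outer:
  R'_titanium = ln(0.0227/0.0179)/(2πk) = 0.2376/(2π·19.2) = 0.001969 m·K/W
  R'_phenolic foam = ln(0.0382/0.0227)/(2πk) = 0.5205/(2π·0.0250) = 3.313 m·K/W
  R'_cellular glass = ln(0.0626/0.0382)/(2πk) = 0.4939/(2π·0.0636) = 1.236 m·K/W
ΣR = 0.001969 + 3.313 + 1.236 = 4.551 m·K/W
Q' = ΔT/ΣR = (114 K − 300.6 K)/4.551 = -41.0 W/m
(Negative Q' ⇒ heat flows inward; heat gain = 41.0 W/m.)

Q' = 41.0 W/m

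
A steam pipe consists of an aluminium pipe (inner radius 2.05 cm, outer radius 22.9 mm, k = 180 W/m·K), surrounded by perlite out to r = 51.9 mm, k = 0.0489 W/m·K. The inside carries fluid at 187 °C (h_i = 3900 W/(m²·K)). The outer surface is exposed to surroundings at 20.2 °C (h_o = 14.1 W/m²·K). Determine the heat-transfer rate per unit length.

Q' = 57.9 W/m

Series thermal resistances, inner to outer:
  R'_conv,in = 1/(2πr h) = 1/(2π·0.0205·3900) = 0.001991 m·K/W
  R'_aluminium = ln(0.0229/0.0205)/(2πk) = 0.1107/(2π·180) = 9.789×10^-5 m·K/W
  R'_perlite = ln(0.0519/0.0229)/(2πk) = 0.8182/(2π·0.0489) = 2.663 m·K/W
  R'_conv,out = 1/(2πr h) = 1/(2π·0.0519·14.1) = 0.2175 m·K/W
ΣR = 0.001991 + 9.789×10^-5 + 2.663 + 0.2175 = 2.883 m·K/W
Q' = ΔT/ΣR = (187 °C − 20.2 °C)/2.883 = 57.9 W/m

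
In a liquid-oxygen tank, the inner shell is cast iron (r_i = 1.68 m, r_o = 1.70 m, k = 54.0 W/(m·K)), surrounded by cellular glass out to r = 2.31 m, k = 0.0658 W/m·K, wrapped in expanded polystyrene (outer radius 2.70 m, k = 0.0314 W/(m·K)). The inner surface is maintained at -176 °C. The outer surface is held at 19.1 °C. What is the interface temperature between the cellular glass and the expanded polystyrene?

T = -70.2 °C

Treat each layer as a resistance in series:
  R_cast iron = (1/1.68 − 1/1.70)/(4πk) = 0.007003/(4π·54.0) = 1.032×10^-5 K/W
  R_cellular glass = (1/1.70 − 1/2.31)/(4πk) = 0.1553/(4π·0.0658) = 0.1879 K/W
  R_expanded polystyrene = (1/2.31 − 1/2.70)/(4πk) = 0.06253/(4π·0.0314) = 0.1585 K/W
ΣR = 1.032×10^-5 + 0.1879 + 0.1585 = 0.3464 K/W
Q = ΔT/ΣR = (-176 °C − 19.1 °C)/0.3464 = -563.2 W
From the inner boundary to the cellular glass/expanded polystyrene interface, ΣR_partial = 0.1879 K/W.
T_interface = T_in − Q·ΣR_partial = -176 °C − (-563.2)(0.1879) = -70.2 °C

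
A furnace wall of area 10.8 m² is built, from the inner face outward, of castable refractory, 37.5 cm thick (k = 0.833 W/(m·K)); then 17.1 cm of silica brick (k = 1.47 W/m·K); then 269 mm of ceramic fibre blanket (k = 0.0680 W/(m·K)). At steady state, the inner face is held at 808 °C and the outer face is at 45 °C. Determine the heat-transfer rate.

Series thermal resistances, inner to outer:
  R_castable refractory = L/(kA) = 0.375/(0.833·10.8) = 0.04168 K/W
  R_silica brick = L/(kA) = 0.171/(1.47·10.8) = 0.01077 K/W
  R_ceramic fibre blanket = L/(kA) = 0.269/(0.0680·10.8) = 0.3663 K/W
ΣR = 0.04168 + 0.01077 + 0.3663 = 0.4188 K/W
Q = ΔT/ΣR = (808 °C − 45 °C)/0.4188 = 1820 W

Q = 1820 W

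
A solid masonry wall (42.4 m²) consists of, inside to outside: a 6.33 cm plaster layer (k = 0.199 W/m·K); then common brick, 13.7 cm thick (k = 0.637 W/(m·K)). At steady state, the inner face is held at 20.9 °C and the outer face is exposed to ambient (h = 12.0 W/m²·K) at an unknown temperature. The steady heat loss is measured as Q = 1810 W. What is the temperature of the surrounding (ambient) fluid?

T_out = -5.42 °C

Series resistances:
  R_plaster = L/(kA) = 0.0633/(0.199·42.4) = 0.007502 K/W
  R_common brick = L/(kA) = 0.137/(0.637·42.4) = 0.005072 K/W
  R_conv,out = 1/(hA) = 1/(12.0·42.4) = 0.001965 K/W
ΣR = 0.01454 K/W
ΔT = Q·ΣR = 1810 × 0.01454 = 26.32 K
Heat flows outward, so T_out = T_in − ΔT = 20.9 − 26.32 = -5.42 °C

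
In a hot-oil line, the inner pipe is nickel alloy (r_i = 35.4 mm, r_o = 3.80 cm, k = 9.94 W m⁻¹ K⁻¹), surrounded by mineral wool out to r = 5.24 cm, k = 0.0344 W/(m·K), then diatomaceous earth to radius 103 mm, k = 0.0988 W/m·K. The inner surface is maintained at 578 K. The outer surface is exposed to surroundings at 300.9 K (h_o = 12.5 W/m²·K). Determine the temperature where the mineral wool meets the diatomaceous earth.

Series thermal resistances, inner to outer:
  R'_nickel alloy = ln(0.0380/0.0354)/(2πk) = 0.07087/(2π·9.94) = 0.001135 m·K/W
  R'_mineral wool = ln(0.0524/0.0380)/(2πk) = 0.3213/(2π·0.0344) = 1.487 m·K/W
  R'_diatomaceous earth = ln(0.103/0.0524)/(2πk) = 0.6758/(2π·0.0988) = 1.089 m·K/W
  R'_conv,out = 1/(2πr h) = 1/(2π·0.103·12.5) = 0.1236 m·K/W
ΣR = 0.001135 + 1.487 + 1.089 + 0.1236 = 2.701 m·K/W
Q' = ΔT/ΣR = (578 K − 300.9 K)/2.701 = 102.6 W/m
From the inner boundary to the mineral wool/diatomaceous earth interface, ΣR_partial = 1.488 m·K/W.
T_interface = T_in − Q'·ΣR_partial = 578 K − (102.6)(1.488) = 425 K

T = 425 K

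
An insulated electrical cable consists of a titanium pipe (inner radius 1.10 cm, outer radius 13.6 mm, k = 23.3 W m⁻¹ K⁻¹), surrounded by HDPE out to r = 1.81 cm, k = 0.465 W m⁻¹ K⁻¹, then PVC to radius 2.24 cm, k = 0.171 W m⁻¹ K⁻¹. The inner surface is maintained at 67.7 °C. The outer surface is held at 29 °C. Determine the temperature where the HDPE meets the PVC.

Resistance network (inner→outer):
  R'_titanium = ln(0.0136/0.0110)/(2πk) = 0.2122/(2π·23.3) = 0.001449 m·K/W
  R'_HDPE = ln(0.0181/0.0136)/(2πk) = 0.2858/(2π·0.465) = 0.09783 m·K/W
  R'_PVC = ln(0.0224/0.0181)/(2πk) = 0.2131/(2π·0.171) = 0.1984 m·K/W
ΣR = 0.001449 + 0.09783 + 0.1984 = 0.2977 m·K/W
Q' = ΔT/ΣR = (67.7 °C − 29 °C)/0.2977 = 130.0 W/m
From the inner boundary to the HDPE/PVC interface, ΣR_partial = 0.09928 m·K/W.
T_interface = T_in − Q'·ΣR_partial = 67.7 °C − (130.0)(0.09928) = 54.8 °C

T = 54.8 °C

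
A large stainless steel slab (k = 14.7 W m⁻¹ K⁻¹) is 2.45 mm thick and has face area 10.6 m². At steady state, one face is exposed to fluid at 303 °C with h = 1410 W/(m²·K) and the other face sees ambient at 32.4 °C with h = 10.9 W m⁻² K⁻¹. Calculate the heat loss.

Q = 31000 W

Treat each layer as a resistance in series:
  R_conv,in = 1/(hA) = 1/(1410·10.6) = 6.691×10^-5 K/W
  R_stainless steel = L/(kA) = 0.00245/(14.7·10.6) = 1.572×10^-5 K/W
  R_conv,out = 1/(hA) = 1/(10.9·10.6) = 0.008655 K/W
ΣR = 6.691×10^-5 + 1.572×10^-5 + 0.008655 = 0.008738 K/W
Q = ΔT/ΣR = (303 °C − 32.4 °C)/0.008738 = 31000 W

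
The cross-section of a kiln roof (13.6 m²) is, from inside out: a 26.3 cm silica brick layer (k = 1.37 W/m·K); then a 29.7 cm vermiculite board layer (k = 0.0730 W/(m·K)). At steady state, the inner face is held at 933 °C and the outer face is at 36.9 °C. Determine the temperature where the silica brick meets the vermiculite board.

Resistance network (inner→outer):
  R_silica brick = L/(kA) = 0.263/(1.37·13.6) = 0.01412 K/W
  R_vermiculite board = L/(kA) = 0.297/(0.0730·13.6) = 0.2992 K/W
ΣR = 0.01412 + 0.2992 = 0.3133 K/W
Q = ΔT/ΣR = (933 °C − 36.9 °C)/0.3133 = 2860 W
From the inner boundary to the silica brick/vermiculite board interface, ΣR_partial = 0.01412 K/W.
T_interface = T_in − Q·ΣR_partial = 933 °C − (2860)(0.01412) = 893 °C

T = 893 °C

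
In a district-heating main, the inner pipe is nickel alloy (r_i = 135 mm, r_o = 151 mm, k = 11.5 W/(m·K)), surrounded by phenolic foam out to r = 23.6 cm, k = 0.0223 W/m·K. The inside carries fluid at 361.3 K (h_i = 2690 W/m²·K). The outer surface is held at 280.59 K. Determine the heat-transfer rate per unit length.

Q' = 25.3 W/m

Resistance network (inner→outer):
  R'_conv,in = 1/(2πr h) = 1/(2π·0.135·2690) = 4.383×10^-4 m·K/W
  R'_nickel alloy = ln(0.151/0.135)/(2πk) = 0.1120/(2π·11.5) = 0.001550 m·K/W
  R'_phenolic foam = ln(0.236/0.151)/(2πk) = 0.4466/(2π·0.0223) = 3.187 m·K/W
ΣR = 4.383×10^-4 + 0.001550 + 3.187 = 3.189 m·K/W
Q' = ΔT/ΣR = (361.3 K − 280.59 K)/3.189 = 25.3 W/m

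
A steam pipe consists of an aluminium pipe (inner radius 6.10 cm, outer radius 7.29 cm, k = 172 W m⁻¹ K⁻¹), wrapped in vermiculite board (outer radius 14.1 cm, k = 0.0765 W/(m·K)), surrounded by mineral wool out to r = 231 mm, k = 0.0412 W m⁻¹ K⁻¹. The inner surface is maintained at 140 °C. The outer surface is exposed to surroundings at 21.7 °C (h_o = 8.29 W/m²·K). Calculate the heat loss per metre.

Q' = 35.2 W/m

Treat each layer as a resistance in series:
  R'_aluminium = ln(0.0729/0.0610)/(2πk) = 0.1782/(2π·172) = 1.649×10^-4 m·K/W
  R'_vermiculite board = ln(0.141/0.0729)/(2πk) = 0.6597/(2π·0.0765) = 1.372 m·K/W
  R'_mineral wool = ln(0.231/0.141)/(2πk) = 0.4937/(2π·0.0412) = 1.907 m·K/W
  R'_conv,out = 1/(2πr h) = 1/(2π·0.231·8.29) = 0.08311 m·K/W
ΣR = 1.649×10^-4 + 1.372 + 1.907 + 0.08311 = 3.362 m·K/W
Q' = ΔT/ΣR = (140 °C − 21.7 °C)/3.362 = 35.2 W/m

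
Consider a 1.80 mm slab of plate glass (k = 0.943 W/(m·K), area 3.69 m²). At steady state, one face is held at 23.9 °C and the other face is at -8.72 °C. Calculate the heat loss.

Q = 63.1 kW

Q = kA·ΔT/L = 0.943 × 3.69 × |23.9 °C − -8.72 °C| / 0.00180 = 63100 W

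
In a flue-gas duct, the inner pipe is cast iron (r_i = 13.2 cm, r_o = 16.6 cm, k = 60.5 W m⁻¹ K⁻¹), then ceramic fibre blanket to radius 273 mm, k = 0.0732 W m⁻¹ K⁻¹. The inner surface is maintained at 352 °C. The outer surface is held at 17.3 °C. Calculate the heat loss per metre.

Q' = 309 W/m

Series thermal resistances, inner to outer:
  R'_cast iron = ln(0.166/0.132)/(2πk) = 0.2292/(2π·60.5) = 6.029×10^-4 m·K/W
  R'_ceramic fibre blanket = ln(0.273/0.166)/(2πk) = 0.4975/(2π·0.0732) = 1.082 m·K/W
ΣR = 6.029×10^-4 + 1.082 = 1.083 m·K/W
Q' = ΔT/ΣR = (352 °C − 17.3 °C)/1.083 = 309 W/m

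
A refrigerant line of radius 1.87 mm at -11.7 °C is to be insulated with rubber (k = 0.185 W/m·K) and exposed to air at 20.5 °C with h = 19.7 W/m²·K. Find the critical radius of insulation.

r_cr = 0.939 cm

For a cylinder, r_cr = k_ins/h = 0.185/19.7 = 0.00939 m = 0.939 cm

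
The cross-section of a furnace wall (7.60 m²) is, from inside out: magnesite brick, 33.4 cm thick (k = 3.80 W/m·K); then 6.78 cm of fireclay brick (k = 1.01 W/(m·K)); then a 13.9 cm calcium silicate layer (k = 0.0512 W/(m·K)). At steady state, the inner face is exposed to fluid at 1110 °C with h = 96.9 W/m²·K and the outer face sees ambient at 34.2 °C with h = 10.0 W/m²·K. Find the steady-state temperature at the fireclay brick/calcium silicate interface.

Series thermal resistances, inner to outer:
  R_conv,in = 1/(hA) = 1/(96.9·7.60) = 0.001358 K/W
  R_magnesite brick = L/(kA) = 0.334/(3.80·7.60) = 0.01157 K/W
  R_fireclay brick = L/(kA) = 0.0678/(1.01·7.60) = 0.008833 K/W
  R_calcium silicate = L/(kA) = 0.139/(0.0512·7.60) = 0.3572 K/W
  R_conv,out = 1/(hA) = 1/(10.0·7.60) = 0.01316 K/W
ΣR = 0.001358 + 0.01157 + 0.008833 + 0.3572 + 0.01316 = 0.3921 K/W
Q = ΔT/ΣR = (1110 °C − 34.2 °C)/0.3921 = 2744 W
From the inner boundary to the fireclay brick/calcium silicate interface, ΣR_partial = 0.02176 K/W.
T_interface = T_in − Q·ΣR_partial = 1110 °C − (2744)(0.02176) = 1050 °C

T = 1050 °C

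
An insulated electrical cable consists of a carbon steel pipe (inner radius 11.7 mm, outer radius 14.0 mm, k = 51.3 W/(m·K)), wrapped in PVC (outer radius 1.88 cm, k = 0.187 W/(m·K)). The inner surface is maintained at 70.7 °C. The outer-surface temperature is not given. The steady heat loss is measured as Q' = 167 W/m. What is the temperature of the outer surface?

Sum the resistances:
  R'_carbon steel = ln(0.0140/0.0117)/(2πk) = 0.1795/(2π·51.3) = 5.568×10^-4 m·K/W
  R'_PVC = ln(0.0188/0.0140)/(2πk) = 0.2948/(2π·0.187) = 0.2509 m·K/W
ΣR = 0.2515 m·K/W
ΔT = Q'·ΣR = 167 × 0.2515 = 42.00 K
Heat flows outward, so T_out = T_in − ΔT = 70.7 − 42.00 = 28.7 °C

T_out = 28.7 °C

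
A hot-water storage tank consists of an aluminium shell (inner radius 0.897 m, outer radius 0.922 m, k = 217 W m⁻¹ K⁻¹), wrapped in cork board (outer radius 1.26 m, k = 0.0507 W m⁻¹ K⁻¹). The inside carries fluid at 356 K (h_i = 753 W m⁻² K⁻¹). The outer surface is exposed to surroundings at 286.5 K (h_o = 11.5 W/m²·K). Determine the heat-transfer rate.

Q = 151 W

Resistance network (inner→outer):
  R_conv,in = 1/(4πr²h) = 1/(4π·0.897²·753) = 1.313×10^-4 K/W
  R_aluminium = (1/0.897 − 1/0.922)/(4πk) = 0.03023/(4π·217) = 1.109×10^-5 K/W
  R_cork board = (1/0.922 − 1/1.26)/(4πk) = 0.2909/(4π·0.0507) = 0.4567 K/W
  R_conv,out = 1/(4πr²h) = 1/(4π·1.26²·11.5) = 0.004359 K/W
ΣR = 1.313×10^-4 + 1.109×10^-5 + 0.4567 + 0.004359 = 0.4612 K/W
Q = ΔT/ΣR = (356 K − 286.5 K)/0.4612 = 151 W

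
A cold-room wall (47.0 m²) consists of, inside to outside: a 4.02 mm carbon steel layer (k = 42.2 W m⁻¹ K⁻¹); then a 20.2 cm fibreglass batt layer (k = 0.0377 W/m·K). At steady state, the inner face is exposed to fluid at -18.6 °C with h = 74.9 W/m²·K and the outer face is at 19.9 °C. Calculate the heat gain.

Q = 337 W

Resistance network (inner→outer):
  R_conv,in = 1/(hA) = 1/(74.9·47.0) = 2.841×10^-4 K/W
  R_carbon steel = L/(kA) = 0.00402/(42.2·47.0) = 2.027×10^-6 K/W
  R_fibreglass batt = L/(kA) = 0.202/(0.0377·47.0) = 0.1140 K/W
ΣR = 2.841×10^-4 + 2.027×10^-6 + 0.1140 = 0.1143 K/W
Q = ΔT/ΣR = (-18.6 °C − 19.9 °C)/0.1143 = -337 W
(Negative Q ⇒ heat flows inward; heat gain = 337 W.)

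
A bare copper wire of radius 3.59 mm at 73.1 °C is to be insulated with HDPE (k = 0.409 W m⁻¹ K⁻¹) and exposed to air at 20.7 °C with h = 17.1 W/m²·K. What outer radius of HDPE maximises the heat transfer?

For a cylinder, r_cr = k_ins/h = 0.409/17.1 = 0.0239 m = 2.39 cm

r_cr = 2.39 cm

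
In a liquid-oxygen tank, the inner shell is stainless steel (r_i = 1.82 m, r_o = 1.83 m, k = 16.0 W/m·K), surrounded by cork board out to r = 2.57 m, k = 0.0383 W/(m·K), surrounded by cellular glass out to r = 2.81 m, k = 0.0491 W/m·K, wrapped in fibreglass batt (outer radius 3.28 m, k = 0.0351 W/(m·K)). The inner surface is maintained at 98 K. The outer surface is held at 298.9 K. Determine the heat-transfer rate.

Treat each layer as a resistance in series:
  R_stainless steel = (1/1.82 − 1/1.83)/(4πk) = 0.003002/(4π·16.0) = 1.493×10^-5 K/W
  R_cork board = (1/1.83 − 1/2.57)/(4πk) = 0.1573/(4π·0.0383) = 0.3269 K/W
  R_cellular glass = (1/2.57 − 1/2.81)/(4πk) = 0.03323/(4π·0.0491) = 0.05386 K/W
  R_fibreglass batt = (1/2.81 − 1/3.28)/(4πk) = 0.05099/(4π·0.0351) = 0.1156 K/W
ΣR = 1.493×10^-5 + 0.3269 + 0.05386 + 0.1156 = 0.4964 K/W
Q = ΔT/ΣR = (98 K − 298.9 K)/0.4964 = -405 W
(Negative Q ⇒ heat flows inward; heat gain = 405 W.)

Q = 405 W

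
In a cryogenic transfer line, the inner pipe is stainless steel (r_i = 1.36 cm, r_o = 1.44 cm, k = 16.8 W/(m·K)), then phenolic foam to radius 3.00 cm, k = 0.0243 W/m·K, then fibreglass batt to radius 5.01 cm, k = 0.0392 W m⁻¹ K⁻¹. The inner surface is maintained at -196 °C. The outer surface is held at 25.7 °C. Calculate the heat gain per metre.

Treat each layer as a resistance in series:
  R'_stainless steel = ln(0.0144/0.0136)/(2πk) = 0.05716/(2π·16.8) = 5.415×10^-4 m·K/W
  R'_phenolic foam = ln(0.0300/0.0144)/(2πk) = 0.7340/(2π·0.0243) = 4.807 m·K/W
  R'_fibreglass batt = ln(0.0501/0.0300)/(2πk) = 0.5128/(2π·0.0392) = 2.082 m·K/W
ΣR = 5.415×10^-4 + 4.807 + 2.082 = 6.890 m·K/W
Q' = ΔT/ΣR = (-196 °C − 25.7 °C)/6.890 = -32.2 W/m
(Negative Q' ⇒ heat flows inward; heat gain = 32.2 W/m.)

Q' = 32.2 W/m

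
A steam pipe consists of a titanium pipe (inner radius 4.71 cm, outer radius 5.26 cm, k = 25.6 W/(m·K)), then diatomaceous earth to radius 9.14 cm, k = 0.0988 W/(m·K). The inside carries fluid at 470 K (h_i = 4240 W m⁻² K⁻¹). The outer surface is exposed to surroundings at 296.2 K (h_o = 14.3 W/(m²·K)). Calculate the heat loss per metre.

Treat each layer as a resistance in series:
  R'_conv,in = 1/(2πr h) = 1/(2π·0.0471·4240) = 7.970×10^-4 m·K/W
  R'_titanium = ln(0.0526/0.0471)/(2πk) = 0.1104/(2π·25.6) = 6.866×10^-4 m·K/W
  R'_diatomaceous earth = ln(0.0914/0.0526)/(2πk) = 0.5525/(2π·0.0988) = 0.8901 m·K/W
  R'_conv,out = 1/(2πr h) = 1/(2π·0.0914·14.3) = 0.1218 m·K/W
ΣR = 7.970×10^-4 + 6.866×10^-4 + 0.8901 + 0.1218 = 1.013 m·K/W
Q' = ΔT/ΣR = (470 K − 296.2 K)/1.013 = 172 W/m

Q' = 172 W/m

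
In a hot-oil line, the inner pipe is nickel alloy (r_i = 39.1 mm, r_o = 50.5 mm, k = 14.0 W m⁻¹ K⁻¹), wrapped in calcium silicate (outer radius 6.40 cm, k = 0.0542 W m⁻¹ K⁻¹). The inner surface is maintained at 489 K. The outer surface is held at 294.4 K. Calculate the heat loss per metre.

Q' = 279 W/m

Treat each layer as a resistance in series:
  R'_nickel alloy = ln(0.0505/0.0391)/(2πk) = 0.2559/(2π·14.0) = 0.002909 m·K/W
  R'_calcium silicate = ln(0.0640/0.0505)/(2πk) = 0.2369/(2π·0.0542) = 0.6957 m·K/W
ΣR = 0.002909 + 0.6957 = 0.6986 m·K/W
Q' = ΔT/ΣR = (489 K − 294.4 K)/0.6986 = 279 W/m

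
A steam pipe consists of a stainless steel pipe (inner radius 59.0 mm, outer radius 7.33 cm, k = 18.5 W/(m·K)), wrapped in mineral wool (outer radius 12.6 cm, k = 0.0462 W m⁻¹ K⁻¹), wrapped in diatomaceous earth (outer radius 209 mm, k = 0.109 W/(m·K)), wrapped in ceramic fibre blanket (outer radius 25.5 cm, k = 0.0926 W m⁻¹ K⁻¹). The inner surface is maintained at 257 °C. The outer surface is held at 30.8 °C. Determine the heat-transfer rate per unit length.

Q' = 76.7 W/m

Treat each layer as a resistance in series:
  R'_stainless steel = ln(0.0733/0.0590)/(2πk) = 0.2170/(2π·18.5) = 0.001867 m·K/W
  R'_mineral wool = ln(0.126/0.0733)/(2πk) = 0.5417/(2π·0.0462) = 1.866 m·K/W
  R'_diatomaceous earth = ln(0.209/0.126)/(2πk) = 0.5061/(2π·0.109) = 0.7389 m·K/W
  R'_ceramic fibre blanket = ln(0.255/0.209)/(2πk) = 0.1989/(2π·0.0926) = 0.3419 m·K/W
ΣR = 0.001867 + 1.866 + 0.7389 + 0.3419 = 2.949 m·K/W
Q' = ΔT/ΣR = (257 °C − 30.8 °C)/2.949 = 76.7 W/m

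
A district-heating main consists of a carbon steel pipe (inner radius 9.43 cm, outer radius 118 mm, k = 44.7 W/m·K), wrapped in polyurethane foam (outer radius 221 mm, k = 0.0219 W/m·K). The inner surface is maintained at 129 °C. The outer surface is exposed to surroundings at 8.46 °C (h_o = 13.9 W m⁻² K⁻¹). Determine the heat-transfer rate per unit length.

Q' = 26.1 W/m

Series thermal resistances, inner to outer:
  R'_carbon steel = ln(0.118/0.0943)/(2πk) = 0.2242/(2π·44.7) = 7.983×10^-4 m·K/W
  R'_polyurethane foam = ln(0.221/0.118)/(2πk) = 0.6275/(2π·0.0219) = 4.560 m·K/W
  R'_conv,out = 1/(2πr h) = 1/(2π·0.221·13.9) = 0.05181 m·K/W
ΣR = 7.983×10^-4 + 4.560 + 0.05181 = 4.613 m·K/W
Q' = ΔT/ΣR = (129 °C − 8.46 °C)/4.613 = 26.1 W/m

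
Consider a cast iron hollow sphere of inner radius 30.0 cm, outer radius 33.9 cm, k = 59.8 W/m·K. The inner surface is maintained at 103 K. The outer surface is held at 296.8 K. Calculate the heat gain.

Q = 380 kW

Q = 4πk·ΔT/(1/r₁ − 1/r₂) = 4π × 59.8 × 193.8 / (1/0.300 − 1/0.339) = 3.80×10^5 W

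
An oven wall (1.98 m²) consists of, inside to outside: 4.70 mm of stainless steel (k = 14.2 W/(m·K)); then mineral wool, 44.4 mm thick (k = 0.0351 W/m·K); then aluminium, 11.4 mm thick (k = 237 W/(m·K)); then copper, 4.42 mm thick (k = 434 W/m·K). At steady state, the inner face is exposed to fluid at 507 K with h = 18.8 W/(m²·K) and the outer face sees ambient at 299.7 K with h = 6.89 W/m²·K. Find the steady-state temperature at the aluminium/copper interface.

T = 320.3 K

Treat each layer as a resistance in series:
  R_conv,in = 1/(hA) = 1/(18.8·1.98) = 0.02686 K/W
  R_stainless steel = L/(kA) = 0.00470/(14.2·1.98) = 1.672×10^-4 K/W
  R_mineral wool = L/(kA) = 0.0444/(0.0351·1.98) = 0.6389 K/W
  R_aluminium = L/(kA) = 0.0114/(237·1.98) = 2.429×10^-5 K/W
  R_copper = L/(kA) = 0.00442/(434·1.98) = 5.144×10^-6 K/W
  R_conv,out = 1/(hA) = 1/(6.89·1.98) = 0.07330 K/W
ΣR = 0.02686 + 1.672×10^-4 + 0.6389 + 2.429×10^-5 + 5.144×10^-6 + 0.07330 = 0.7393 K/W
Q = ΔT/ΣR = (507 K − 299.7 K)/0.7393 = 280.4 W
From the inner boundary to the aluminium/copper interface, ΣR_partial = 0.6660 K/W.
T_interface = T_in − Q·ΣR_partial = 507 K − (280.4)(0.6660) = 320.3 K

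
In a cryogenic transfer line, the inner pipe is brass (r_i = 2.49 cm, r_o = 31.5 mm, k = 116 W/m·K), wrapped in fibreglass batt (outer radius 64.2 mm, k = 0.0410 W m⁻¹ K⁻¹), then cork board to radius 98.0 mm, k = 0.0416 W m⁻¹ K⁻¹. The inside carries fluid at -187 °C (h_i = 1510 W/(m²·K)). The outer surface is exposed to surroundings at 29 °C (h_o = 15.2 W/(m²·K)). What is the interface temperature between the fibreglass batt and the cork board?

Treat each layer as a resistance in series:
  R'_conv,in = 1/(2πr h) = 1/(2π·0.0249·1510) = 0.004233 m·K/W
  R'_brass = ln(0.0315/0.0249)/(2πk) = 0.2351/(2π·116) = 3.226×10^-4 m·K/W
  R'_fibreglass batt = ln(0.0642/0.0315)/(2πk) = 0.7120/(2π·0.0410) = 2.764 m·K/W
  R'_cork board = ln(0.0980/0.0642)/(2πk) = 0.4230/(2π·0.0416) = 1.618 m·K/W
  R'_conv,out = 1/(2πr h) = 1/(2π·0.0980·15.2) = 0.1068 m·K/W
ΣR = 0.004233 + 3.226×10^-4 + 2.764 + 1.618 + 0.1068 = 4.493 m·K/W
Q' = ΔT/ΣR = (-187 °C − 29 °C)/4.493 = -48.07 W/m
From the inner boundary to the fibreglass batt/cork board interface, ΣR_partial = 2.769 m·K/W.
T_interface = T_in − Q'·ΣR_partial = -187 °C − (-48.07)(2.769) = -53.9 °C

T = -53.9 °C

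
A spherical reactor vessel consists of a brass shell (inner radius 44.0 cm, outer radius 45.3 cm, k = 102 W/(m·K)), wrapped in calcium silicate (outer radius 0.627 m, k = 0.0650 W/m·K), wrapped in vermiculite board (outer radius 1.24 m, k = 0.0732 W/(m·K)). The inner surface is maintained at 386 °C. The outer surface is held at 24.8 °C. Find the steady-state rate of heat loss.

Resistance network (inner→outer):
  R_brass = (1/0.440 − 1/0.453)/(4πk) = 0.06522/(4π·102) = 5.088×10^-5 K/W
  R_calcium silicate = (1/0.453 − 1/0.627)/(4πk) = 0.6126/(4π·0.0650) = 0.7500 K/W
  R_vermiculite board = (1/0.627 − 1/1.24)/(4πk) = 0.7884/(4π·0.0732) = 0.8571 K/W
ΣR = 5.088×10^-5 + 0.7500 + 0.8571 = 1.607 K/W
Q = ΔT/ΣR = (386 °C − 24.8 °C)/1.607 = 225 W

Q = 225 W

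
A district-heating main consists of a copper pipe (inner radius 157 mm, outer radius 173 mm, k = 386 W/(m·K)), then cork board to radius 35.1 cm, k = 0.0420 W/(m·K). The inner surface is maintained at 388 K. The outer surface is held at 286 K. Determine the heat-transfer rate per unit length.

Q' = 38.0 W/m

Treat each layer as a resistance in series:
  R'_copper = ln(0.173/0.157)/(2πk) = 0.09705/(2π·386) = 4.001×10^-5 m·K/W
  R'_cork board = ln(0.351/0.173)/(2πk) = 0.7075/(2π·0.0420) = 2.681 m·K/W
ΣR = 4.001×10^-5 + 2.681 = 2.681 m·K/W
Q' = ΔT/ΣR = (388 K − 286 K)/2.681 = 38.0 W/m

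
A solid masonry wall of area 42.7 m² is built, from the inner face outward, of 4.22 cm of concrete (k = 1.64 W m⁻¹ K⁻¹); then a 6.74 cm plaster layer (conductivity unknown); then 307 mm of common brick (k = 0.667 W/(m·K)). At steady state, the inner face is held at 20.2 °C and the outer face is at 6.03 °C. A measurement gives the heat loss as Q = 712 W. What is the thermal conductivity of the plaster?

k = 0.185 W/m·K

ΣR = ΔT/Q = |20.2 − 6.03|/712 = 0.01990 K/W
Known resistances:
  R_concrete = L/(kA) = 0.0422/(1.64·42.7) = 6.026×10^-4 K/W
  R_common brick = L/(kA) = 0.307/(0.667·42.7) = 0.01078 K/W
R_plaster = ΣR − ΣR_known = 0.01990 − 0.01138 = 0.008520 K/W
L/(kA) = 0.008520 ⇒ k = 0.0674/(0.008520·42.7) = 0.185 W/m·K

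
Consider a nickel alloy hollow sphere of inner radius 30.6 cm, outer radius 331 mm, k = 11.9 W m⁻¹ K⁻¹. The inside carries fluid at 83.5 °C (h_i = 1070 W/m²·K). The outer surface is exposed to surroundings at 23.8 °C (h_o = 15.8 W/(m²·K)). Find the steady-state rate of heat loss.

Q = 1230 W

Resistance network (inner→outer):
  R_conv,in = 1/(4πr²h) = 1/(4π·0.306²·1070) = 7.943×10^-4 K/W
  R_nickel alloy = (1/0.306 − 1/0.331)/(4πk) = 0.2468/(4π·11.9) = 0.001651 K/W
  R_conv,out = 1/(4πr²h) = 1/(4π·0.331²·15.8) = 0.04597 K/W
ΣR = 7.943×10^-4 + 0.001651 + 0.04597 = 0.04842 K/W
Q = ΔT/ΣR = (83.5 °C − 23.8 °C)/0.04842 = 1230 W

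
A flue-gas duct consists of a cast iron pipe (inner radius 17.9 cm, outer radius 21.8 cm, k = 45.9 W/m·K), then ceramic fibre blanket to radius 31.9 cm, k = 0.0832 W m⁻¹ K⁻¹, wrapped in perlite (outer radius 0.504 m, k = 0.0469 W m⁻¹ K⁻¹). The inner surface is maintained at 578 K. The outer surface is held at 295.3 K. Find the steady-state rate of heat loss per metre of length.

Series thermal resistances, inner to outer:
  R'_cast iron = ln(0.218/0.179)/(2πk) = 0.1971/(2π·45.9) = 6.835×10^-4 m·K/W
  R'_ceramic fibre blanket = ln(0.319/0.218)/(2πk) = 0.3807/(2π·0.0832) = 0.7282 m·K/W
  R'_perlite = ln(0.504/0.319)/(2πk) = 0.4574/(2π·0.0469) = 1.552 m·K/W
ΣR = 6.835×10^-4 + 0.7282 + 1.552 = 2.281 m·K/W
Q' = ΔT/ΣR = (578 K − 295.3 K)/2.281 = 124 W/m

Q' = 124 W/m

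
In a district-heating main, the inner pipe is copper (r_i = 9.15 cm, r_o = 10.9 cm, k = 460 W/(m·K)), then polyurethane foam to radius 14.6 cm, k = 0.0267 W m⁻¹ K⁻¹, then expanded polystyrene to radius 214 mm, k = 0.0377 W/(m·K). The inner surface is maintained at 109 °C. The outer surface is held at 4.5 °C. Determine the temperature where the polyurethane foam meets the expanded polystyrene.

T = 54.8 °C

Resistance network (inner→outer):
  R'_copper = ln(0.109/0.0915)/(2πk) = 0.1750/(2π·460) = 6.055×10^-5 m·K/W
  R'_polyurethane foam = ln(0.146/0.109)/(2πk) = 0.2923/(2π·0.0267) = 1.742 m·K/W
  R'_expanded polystyrene = ln(0.214/0.146)/(2πk) = 0.3824/(2π·0.0377) = 1.614 m·K/W
ΣR = 6.055×10^-5 + 1.742 + 1.614 = 3.356 m·K/W
Q' = ΔT/ΣR = (109 °C − 4.5 °C)/3.356 = 31.14 W/m
From the inner boundary to the polyurethane foam/expanded polystyrene interface, ΣR_partial = 1.742 m·K/W.
T_interface = T_in − Q'·ΣR_partial = 109 °C − (31.14)(1.742) = 54.8 °C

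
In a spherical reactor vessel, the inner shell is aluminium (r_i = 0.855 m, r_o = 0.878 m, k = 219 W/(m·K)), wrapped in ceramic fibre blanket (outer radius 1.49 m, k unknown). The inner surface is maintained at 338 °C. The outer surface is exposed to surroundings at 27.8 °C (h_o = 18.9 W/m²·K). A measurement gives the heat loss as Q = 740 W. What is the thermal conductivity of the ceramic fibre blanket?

ΣR = ΔT/Q = |338 − 27.8|/740 = 0.4192 K/W
Known resistances:
  R_aluminium = (1/0.855 − 1/0.878)/(4πk) = 0.03064/(4π·219) = 1.113×10^-5 K/W
  R_conv,out = 1/(4πr²h) = 1/(4π·1.49²·18.9) = 0.001897 K/W
R_ceramic fibre blanket = ΣR − ΣR_known = 0.4192 − 0.001908 = 0.4173 K/W
(1/r₁−1/r₂)/(4πk) = 0.4173 ⇒ k = 0.4678/(4π·0.4173) = 0.0892 W/m·K

k = 0.0892 W/m·K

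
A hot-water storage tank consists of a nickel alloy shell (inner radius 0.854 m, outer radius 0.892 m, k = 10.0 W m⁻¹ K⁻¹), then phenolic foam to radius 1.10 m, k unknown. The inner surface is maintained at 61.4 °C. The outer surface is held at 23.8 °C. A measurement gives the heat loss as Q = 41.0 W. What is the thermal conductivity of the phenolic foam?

ΣR = ΔT/Q = |61.4 − 23.8|/41.0 = 0.9171 K/W
Known resistances:
  R_nickel alloy = (1/0.854 − 1/0.892)/(4πk) = 0.04988/(4π·10.0) = 3.970×10^-4 K/W
R_phenolic foam = ΣR − ΣR_known = 0.9171 − 3.970×10^-4 = 0.9167 K/W
(1/r₁−1/r₂)/(4πk) = 0.9167 ⇒ k = 0.2120/(4π·0.9167) = 0.0184 W/m·K

k = 0.0184 W/m·K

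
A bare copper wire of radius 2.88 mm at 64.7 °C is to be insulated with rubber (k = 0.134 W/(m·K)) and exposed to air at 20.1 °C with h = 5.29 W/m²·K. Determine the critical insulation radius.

For a cylinder, r_cr = k_ins/h = 0.134/5.29 = 0.0253 m = 2.53 cm

r_cr = 2.53 cm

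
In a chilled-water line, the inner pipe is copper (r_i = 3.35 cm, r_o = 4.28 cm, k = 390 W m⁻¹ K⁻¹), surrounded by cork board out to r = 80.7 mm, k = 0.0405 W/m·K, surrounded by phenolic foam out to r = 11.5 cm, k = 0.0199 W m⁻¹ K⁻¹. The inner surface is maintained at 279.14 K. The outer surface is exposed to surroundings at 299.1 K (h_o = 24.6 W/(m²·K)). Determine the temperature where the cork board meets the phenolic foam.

T = 288.4 K

Treat each layer as a resistance in series:
  R'_copper = ln(0.0428/0.0335)/(2πk) = 0.2450/(2π·390) = 9.998×10^-5 m·K/W
  R'_cork board = ln(0.0807/0.0428)/(2πk) = 0.6342/(2π·0.0405) = 2.492 m·K/W
  R'_phenolic foam = ln(0.115/0.0807)/(2πk) = 0.3542/(2π·0.0199) = 2.833 m·K/W
  R'_conv,out = 1/(2πr h) = 1/(2π·0.115·24.6) = 0.05626 m·K/W
ΣR = 9.998×10^-5 + 2.492 + 2.833 + 0.05626 = 5.381 m·K/W
Q' = ΔT/ΣR = (279.14 K − 299.1 K)/5.381 = -3.709 W/m
From the inner boundary to the cork board/phenolic foam interface, ΣR_partial = 2.492 m·K/W.
T_interface = T_in − Q'·ΣR_partial = 279.14 K − (-3.709)(2.492) = 288.4 K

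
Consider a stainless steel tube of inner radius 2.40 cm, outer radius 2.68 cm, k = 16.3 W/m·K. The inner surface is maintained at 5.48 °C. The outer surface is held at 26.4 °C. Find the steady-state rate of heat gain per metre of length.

Q' = 2πk·ΔT/ln(r₂/r₁) = 2π × 16.3 × 20.92 / ln(0.0268/0.0240) = 19400 W/m

Q' = 19400 W/m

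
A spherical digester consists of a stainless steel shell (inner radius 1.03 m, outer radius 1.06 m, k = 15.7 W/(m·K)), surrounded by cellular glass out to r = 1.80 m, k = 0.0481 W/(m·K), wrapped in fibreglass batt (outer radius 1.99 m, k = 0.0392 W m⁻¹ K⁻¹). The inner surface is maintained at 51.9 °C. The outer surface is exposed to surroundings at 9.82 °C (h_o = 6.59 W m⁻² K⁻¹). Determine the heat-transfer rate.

Series thermal resistances, inner to outer:
  R_stainless steel = (1/1.03 − 1/1.06)/(4πk) = 0.02748/(4π·15.7) = 1.393×10^-4 K/W
  R_cellular glass = (1/1.06 − 1/1.80)/(4πk) = 0.3878/(4π·0.0481) = 0.6417 K/W
  R_fibreglass batt = (1/1.80 − 1/1.99)/(4πk) = 0.05304/(4π·0.0392) = 0.1077 K/W
  R_conv,out = 1/(4πr²h) = 1/(4π·1.99²·6.59) = 0.003049 K/W
ΣR = 1.393×10^-4 + 0.6417 + 0.1077 + 0.003049 = 0.7526 K/W
Q = ΔT/ΣR = (51.9 °C − 9.82 °C)/0.7526 = 55.9 W

Q = 55.9 W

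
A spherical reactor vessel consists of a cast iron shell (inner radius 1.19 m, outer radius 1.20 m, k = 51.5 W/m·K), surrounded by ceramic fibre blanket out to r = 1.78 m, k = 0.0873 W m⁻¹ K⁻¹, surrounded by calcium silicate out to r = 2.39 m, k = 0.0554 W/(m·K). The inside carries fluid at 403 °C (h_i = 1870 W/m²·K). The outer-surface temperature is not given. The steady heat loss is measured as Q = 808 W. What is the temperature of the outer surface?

T_out = 36.6 °C

Sum the resistances:
  R_conv,in = 1/(4πr²h) = 1/(4π·1.19²·1870) = 3.005×10^-5 K/W
  R_cast iron = (1/1.19 − 1/1.20)/(4πk) = 0.007003/(4π·51.5) = 1.082×10^-5 K/W
  R_ceramic fibre blanket = (1/1.20 − 1/1.78)/(4πk) = 0.2715/(4π·0.0873) = 0.2475 K/W
  R_calcium silicate = (1/1.78 − 1/2.39)/(4πk) = 0.1434/(4π·0.0554) = 0.2060 K/W
ΣR = 0.4535 K/W
ΔT = Q·ΣR = 808 × 0.4535 = 366.4 K
Heat flows outward, so T_out = T_in − ΔT = 403 − 366.4 = 36.6 °C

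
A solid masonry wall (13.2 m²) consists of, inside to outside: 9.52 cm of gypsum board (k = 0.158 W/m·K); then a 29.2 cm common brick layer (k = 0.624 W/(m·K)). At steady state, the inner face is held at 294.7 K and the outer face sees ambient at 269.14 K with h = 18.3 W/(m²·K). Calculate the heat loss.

Series thermal resistances, inner to outer:
  R_gypsum board = L/(kA) = 0.0952/(0.158·13.2) = 0.04565 K/W
  R_common brick = L/(kA) = 0.292/(0.624·13.2) = 0.03545 K/W
  R_conv,out = 1/(hA) = 1/(18.3·13.2) = 0.004140 K/W
ΣR = 0.04565 + 0.03545 + 0.004140 = 0.08524 K/W
Q = ΔT/ΣR = (294.7 K − 269.14 K)/0.08524 = 300 W

Q = 300 W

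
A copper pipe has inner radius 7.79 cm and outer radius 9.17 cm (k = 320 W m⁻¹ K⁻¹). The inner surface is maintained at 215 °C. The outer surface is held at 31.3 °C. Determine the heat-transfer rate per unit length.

Q' = 2260 kW/m

Q' = 2πk·ΔT/ln(r₂/r₁) = 2π × 320 × 183.7 / ln(0.0917/0.0779) = 2.26×10^6 W/m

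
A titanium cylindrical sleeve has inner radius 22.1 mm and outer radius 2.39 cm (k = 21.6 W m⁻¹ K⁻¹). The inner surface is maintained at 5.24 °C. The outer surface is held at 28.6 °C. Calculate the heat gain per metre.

Q' = 40.5 kW/m

Q' = 2πk·ΔT/ln(r₂/r₁) = 2π × 21.6 × 23.36 / ln(0.0239/0.0221) = 40500 W/m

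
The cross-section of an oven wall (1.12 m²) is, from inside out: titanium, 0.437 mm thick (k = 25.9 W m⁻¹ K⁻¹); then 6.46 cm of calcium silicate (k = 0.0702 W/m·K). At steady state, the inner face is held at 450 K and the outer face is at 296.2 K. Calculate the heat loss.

Resistance network (inner→outer):
  R_titanium = L/(kA) = 4.37×10^-4/(25.9·1.12) = 1.506×10^-5 K/W
  R_calcium silicate = L/(kA) = 0.0646/(0.0702·1.12) = 0.8216 K/W
ΣR = 1.506×10^-5 + 0.8216 = 0.8216 K/W
Q = ΔT/ΣR = (450 K − 296.2 K)/0.8216 = 187 W

Q = 187 W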